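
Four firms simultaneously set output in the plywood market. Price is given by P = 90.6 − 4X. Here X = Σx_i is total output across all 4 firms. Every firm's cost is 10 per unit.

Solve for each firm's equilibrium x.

A representative firm's profit is π_i = x_i(90.6 − 4X) − 10x_i, with X = x_i + Σ_{j≠i} x_j.
First-order condition: 80.6 − 8x_i − 4Σ_{j≠i} x_j = 0.
In a symmetric equilibrium every firm chooses the same x, so Σ_{j≠i} x_j = 3x. The condition becomes 80.6 − 20x = 0, giving x = 80.6/20 = 4.03.

4.03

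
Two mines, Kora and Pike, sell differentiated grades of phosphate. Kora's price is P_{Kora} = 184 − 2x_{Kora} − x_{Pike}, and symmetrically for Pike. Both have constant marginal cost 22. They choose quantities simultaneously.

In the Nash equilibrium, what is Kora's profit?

Mine Kora's profit: π = x_{Kora}(184 − 2x_{Kora} − x_{Pike}) − 22x_{Kora}.
∂π/∂x_{Kora} = 162 − 4x_{Kora} − x_{Pike} = 0 ⇒ x_{Kora} = 40.5 − 0.25x_{Pike}.
The game is symmetric, so in equilibrium x_{Pike} = x_{Kora}: the reaction function gives 1.25x_{Kora} = 40.5, hence x_{Kora} = 32.4.
P_{Kora} = 184 − 2·32.4 − 32.4 = 86.8.
Profit = (86.8 − 22)·32.4 = 2099.52.

2099.52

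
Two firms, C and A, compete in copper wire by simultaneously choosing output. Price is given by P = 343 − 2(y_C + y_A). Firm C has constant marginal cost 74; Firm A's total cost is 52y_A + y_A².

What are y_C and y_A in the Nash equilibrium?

51.6, 31.3

Firm C's profit: π = y_C(343 − 2(y_C + y_A)) − 74y_C.
∂π/∂y_C = 269 − 4y_C − 2y_A = 0, so y_C = 67.25 − 0.5y_A.
For A: ∂π/∂y_A = 291 − 6y_A − 2y_C = 0 ⇒ y_A = 48.5 − (1/3)y_C.
Substituting the second reaction function into the first: y_C = 67.25 − 0.5(48.5 − (1/3)y_C), which gives (5/6)y_C = 43 ⇒ y_C = 51.6.
Then y_A = 48.5 − (1/3)·51.6 = 31.3.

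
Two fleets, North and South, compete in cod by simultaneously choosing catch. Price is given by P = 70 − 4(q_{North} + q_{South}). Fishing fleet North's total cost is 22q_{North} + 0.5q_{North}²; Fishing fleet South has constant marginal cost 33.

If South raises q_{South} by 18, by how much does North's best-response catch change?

-8

Fishing fleet North's profit: π = q_{North}(70 − 4(q_{North} + q_{South})) − 22q_{North} − 0.5q_{North}².
∂π/∂q_{North} = 48 − 9q_{North} − 4q_{South} = 0, so q_{North} = 16/3 − (4/9)q_{South}.
The reaction-function slope is −4/9, so an 18-unit rise in q_{South} moves q_{North} by −4/9 × 18 = −8. North's best response falls — the actions are strategic substitutes.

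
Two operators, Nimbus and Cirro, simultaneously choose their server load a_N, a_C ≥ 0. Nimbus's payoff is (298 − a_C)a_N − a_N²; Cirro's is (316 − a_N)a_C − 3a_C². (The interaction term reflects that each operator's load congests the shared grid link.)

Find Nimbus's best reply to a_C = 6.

Expanding Nimbus's payoff: 298a_N − a_Ca_N − a_N².
∂π/∂a_N = 298 − a_C − 2a_N = 0, so a_N = 149 − 0.5a_C.
At a_C = 6: a_N = 149 − 0.5·6 = 146.

146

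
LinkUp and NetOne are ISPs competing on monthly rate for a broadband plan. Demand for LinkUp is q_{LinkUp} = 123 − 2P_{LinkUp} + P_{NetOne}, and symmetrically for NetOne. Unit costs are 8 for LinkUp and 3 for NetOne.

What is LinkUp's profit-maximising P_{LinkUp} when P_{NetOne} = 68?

51.75

LinkUp's profit: π = (P_{LinkUp} − 8)(123 − 2P_{LinkUp} + P_{NetOne}).
∂π/∂P_{LinkUp} = 139 − 4P_{LinkUp} + P_{NetOne} = 0 ⇒ P_{LinkUp} = 34.75 + 0.25P_{NetOne}.
At P_{NetOne} = 68: P_{LinkUp} = 34.75 + 0.25·68 = 51.75.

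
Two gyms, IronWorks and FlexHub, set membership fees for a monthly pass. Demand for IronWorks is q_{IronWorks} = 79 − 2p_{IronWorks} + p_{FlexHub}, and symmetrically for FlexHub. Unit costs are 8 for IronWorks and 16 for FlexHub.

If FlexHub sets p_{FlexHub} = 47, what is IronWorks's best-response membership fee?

IronWorks's profit: π = (p_{IronWorks} − 8)(79 − 2p_{IronWorks} + p_{FlexHub}).
∂π/∂p_{IronWorks} = 95 − 4p_{IronWorks} + p_{FlexHub} = 0 ⇒ p_{IronWorks} = 23.75 + 0.25p_{FlexHub}.
At p_{FlexHub} = 47: p_{IronWorks} = 23.75 + 0.25·47 = 35.5.

35.5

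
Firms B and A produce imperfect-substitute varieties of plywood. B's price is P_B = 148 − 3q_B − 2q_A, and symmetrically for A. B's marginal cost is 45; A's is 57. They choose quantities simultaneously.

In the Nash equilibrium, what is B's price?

Firm B's profit: π = q_B(148 − 3q_B − 2q_A) − 45q_B.
∂π/∂q_B = 103 − 6q_B − 2q_A = 0 ⇒ q_B = 103/6 − (1/3)q_A.
Similarly q_A = 91/6 − (1/3)q_B.
Solving the two reaction functions simultaneously: (1 − (−1/3)(−1/3))q_B = 103/6 − (1/3)·(91/6), so (8/9)q_B = 109/9 and q_B = 13.625.
Then q_A = 91/6 − (1/3)·13.625 = 10.625.
P_B = 148 − 3·13.625 − 2·10.625 = 85.875.

85.875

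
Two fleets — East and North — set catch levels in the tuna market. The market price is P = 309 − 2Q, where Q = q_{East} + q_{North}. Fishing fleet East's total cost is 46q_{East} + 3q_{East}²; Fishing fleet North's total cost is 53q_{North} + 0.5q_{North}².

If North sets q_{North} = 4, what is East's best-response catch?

Fishing fleet East's profit: π = q_{East}(309 − 2(q_{East} + q_{North})) − 46q_{East} − 3q_{East}².
∂π/∂q_{East} = 263 − 10q_{East} − 2q_{North} = 0, so q_{East} = 26.3 − 0.2q_{North}.
At q_{North} = 4: q_{East} = 26.3 − 0.2·4 = 25.5.

25.5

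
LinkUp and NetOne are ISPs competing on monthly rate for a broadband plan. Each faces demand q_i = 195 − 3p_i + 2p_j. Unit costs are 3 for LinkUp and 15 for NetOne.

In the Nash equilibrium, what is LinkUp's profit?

7575.1875

LinkUp's profit: π = (p_{LinkUp} − 3)(195 − 3p_{LinkUp} + 2p_{NetOne}).
∂π/∂p_{LinkUp} = 204 − 6p_{LinkUp} + 2p_{NetOne} = 0 ⇒ p_{LinkUp} = 34 + (1/3)p_{NetOne}.
Similarly p_{NetOne} = 40 + (1/3)p_{LinkUp}.
Solving the two reaction functions simultaneously: (1 − (1/3)(1/3))p_{LinkUp} = 34 + (1/3)·40, so (8/9)p_{LinkUp} = 142/3 and p_{LinkUp} = 53.25.
Then p_{NetOne} = 40 + (1/3)·53.25 = 57.75.
q_{LinkUp} = 195 − 3·53.25 + 2·57.75 = 150.75.
Profit = (53.25 − 3)·150.75 = 7575.1875.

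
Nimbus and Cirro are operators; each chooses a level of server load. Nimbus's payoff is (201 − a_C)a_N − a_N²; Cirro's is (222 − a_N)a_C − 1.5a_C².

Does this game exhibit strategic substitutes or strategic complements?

Expanding Nimbus's payoff: 201a_N − a_Ca_N − a_N².
∂π/∂a_N = 201 − a_C − 2a_N = 0, so a_N = 100.5 − 0.5a_C.
The best-response slope da_N/da_C = −0.5 < 0: the reaction function is downward-sloping, so the choices are strategic substitutes.

strategic substitutes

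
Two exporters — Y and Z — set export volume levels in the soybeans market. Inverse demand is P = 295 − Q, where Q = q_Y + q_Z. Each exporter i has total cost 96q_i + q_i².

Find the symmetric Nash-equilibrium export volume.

Exporter Y's profit: π = q_Y(295 − (q_Y + q_Z)) − 96q_Y − q_Y².
∂π/∂q_Y = 199 − 4q_Y − q_Z = 0, so q_Y = 49.75 − 0.25q_Z.
By symmetry q_Z = q_Y; substituting into the reaction function, 1.25q_Y = 49.75 and q_Y = 39.8.

39.8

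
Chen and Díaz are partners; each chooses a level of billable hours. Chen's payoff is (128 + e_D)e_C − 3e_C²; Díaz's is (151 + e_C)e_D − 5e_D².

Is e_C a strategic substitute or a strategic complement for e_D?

Expanding Chen's payoff: 128e_C + e_De_C − 3e_C².
∂π/∂e_C = 128 + e_D − 6e_C = 0, so e_C = 64/3 + (1/6)e_D.
The best-response slope de_C/de_D = 1/6 > 0: the reaction function is upward-sloping, so the choices are strategic complements.

strategic complements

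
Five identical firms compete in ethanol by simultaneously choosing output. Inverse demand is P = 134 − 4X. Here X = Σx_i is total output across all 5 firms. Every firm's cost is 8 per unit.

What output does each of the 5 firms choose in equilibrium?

5.25

A representative firm's profit is π_i = x_i(134 − 4X) − 8x_i, with X = x_i + Σ_{j≠i} x_j.
First-order condition: 126 − 8x_i − 4Σ_{j≠i} x_j = 0.
With identical firms, set every x_j = x: then 126 − 8x − 16x = 0, i.e. x = 126/24 = 5.25.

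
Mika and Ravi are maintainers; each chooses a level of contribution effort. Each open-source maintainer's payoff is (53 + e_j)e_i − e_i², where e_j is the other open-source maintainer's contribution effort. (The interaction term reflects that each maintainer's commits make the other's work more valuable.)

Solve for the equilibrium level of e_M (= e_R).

53

Mika's payoff is (53 + e_R)e_M − e_M².
∂π/∂e_M = 53 + e_R − 2e_M = 0, so e_M = 26.5 + 0.5e_R.
By symmetry e_R = e_M; substituting into the reaction function, 0.5e_M = 26.5 and e_M = 53.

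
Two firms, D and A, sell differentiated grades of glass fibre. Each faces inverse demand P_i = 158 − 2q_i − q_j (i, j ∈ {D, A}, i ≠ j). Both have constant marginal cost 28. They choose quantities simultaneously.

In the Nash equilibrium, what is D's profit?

Firm D's profit: π = q_D(158 − 2q_D − q_A) − 28q_D.
∂π/∂q_D = 130 − 4q_D − q_A = 0 ⇒ q_D = 32.5 − 0.25q_A.
By symmetry q_A = q_D; substituting into the reaction function, 1.25q_D = 32.5 and q_D = 26.
P_D = 158 − 2·26 − 26 = 80.
Profit = (80 − 28)·26 = 1352.

1352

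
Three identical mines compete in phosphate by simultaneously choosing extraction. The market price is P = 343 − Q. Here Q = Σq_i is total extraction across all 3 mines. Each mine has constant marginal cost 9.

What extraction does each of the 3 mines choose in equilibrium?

83.5

A representative mine's profit is π_i = q_i(343 − Q) − 9q_i, with Q = q_i + Σ_{j≠i} q_j.
First-order condition: 334 − 2q_i − Σ_{j≠i} q_j = 0.
With identical mines, set every q_j = q: then 334 − 2q − 2q = 0, i.e. q = 334/4 = 83.5.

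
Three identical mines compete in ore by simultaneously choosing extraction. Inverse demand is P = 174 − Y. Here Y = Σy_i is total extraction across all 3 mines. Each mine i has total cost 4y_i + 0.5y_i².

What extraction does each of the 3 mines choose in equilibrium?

A representative mine's profit is π_i = y_i(174 − Y) − 4y_i − 0.5y_i², with Y = y_i + Σ_{j≠i} y_j.
First-order condition: 170 − 3y_i − Σ_{j≠i} y_j = 0.
In a symmetric equilibrium every mine chooses the same y, so Σ_{j≠i} y_j = 2y. The condition becomes 170 − 5y = 0, giving y = 170/5 = 34.

34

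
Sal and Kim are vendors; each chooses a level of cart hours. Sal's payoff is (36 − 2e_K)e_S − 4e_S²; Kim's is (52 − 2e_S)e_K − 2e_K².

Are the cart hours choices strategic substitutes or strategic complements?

strategic substitutes

Expanding Sal's payoff: 36e_S − 2e_Ke_S − 4e_S².
∂π/∂e_S = 36 − 2e_K − 8e_S = 0, so e_S = 4.5 − 0.25e_K.
The best-response slope de_S/de_K = −0.25 < 0: the reaction function is downward-sloping, so the choices are strategic substitutes.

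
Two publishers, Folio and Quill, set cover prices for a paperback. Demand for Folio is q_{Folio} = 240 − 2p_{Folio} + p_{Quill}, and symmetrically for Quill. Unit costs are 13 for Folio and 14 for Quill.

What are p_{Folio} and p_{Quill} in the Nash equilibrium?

88.8, 89.2

Folio's profit: π = (p_{Folio} − 13)(240 − 2p_{Folio} + p_{Quill}).
∂π/∂p_{Folio} = 266 − 4p_{Folio} + p_{Quill} = 0 ⇒ p_{Folio} = 66.5 + 0.25p_{Quill}.
Similarly p_{Quill} = 67 + 0.25p_{Folio}.
Plugging p_{Quill} into Folio's best response: p_{Folio} = 66.5 + 0.25(67 + 0.25p_{Folio}) ⇒ 0.9375p_{Folio} = 83.25, so p_{Folio} = 88.8.
Then p_{Quill} = 67 + 0.25·88.8 = 89.2.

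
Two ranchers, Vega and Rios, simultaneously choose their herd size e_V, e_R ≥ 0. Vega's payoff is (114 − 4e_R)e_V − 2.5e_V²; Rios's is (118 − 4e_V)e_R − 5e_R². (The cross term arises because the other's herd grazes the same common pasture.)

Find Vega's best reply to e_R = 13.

Expanding Vega's payoff: 114e_V − 4e_Re_V − 2.5e_V².
∂π/∂e_V = 114 − 4e_R − 5e_V = 0, so e_V = 22.8 − 0.8e_R.
At e_R = 13: e_V = 22.8 − 0.8·13 = 12.4.

12.4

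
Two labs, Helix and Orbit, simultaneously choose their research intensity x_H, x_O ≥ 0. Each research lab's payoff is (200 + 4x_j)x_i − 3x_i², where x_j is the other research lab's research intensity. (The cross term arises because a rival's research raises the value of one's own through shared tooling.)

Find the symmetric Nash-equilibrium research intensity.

Helix's payoff is (200 + 4x_O)x_H − 3x_H².
∂π/∂x_H = 200 + 4x_O − 6x_H = 0, so x_H = 100/3 + (2/3)x_O.
Setting x_H = x_O in the reaction function: x_H = 100/3 + (2/3)x_H, so x_H = (100/3) / (1/3) = 100.

100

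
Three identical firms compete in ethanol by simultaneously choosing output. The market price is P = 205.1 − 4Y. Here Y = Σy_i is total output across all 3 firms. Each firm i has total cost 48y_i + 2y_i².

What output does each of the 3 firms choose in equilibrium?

7.855

A representative firm's profit is π_i = y_i(205.1 − 4Y) − 48y_i − 2y_i², with Y = y_i + Σ_{j≠i} y_j.
First-order condition: 157.1 − 12y_i − 4Σ_{j≠i} y_j = 0.
Imposing symmetry (y_j = y for all j) turns Σ_{j≠i} y_j into 2y, so 157.1 = 20y and y = 7.855.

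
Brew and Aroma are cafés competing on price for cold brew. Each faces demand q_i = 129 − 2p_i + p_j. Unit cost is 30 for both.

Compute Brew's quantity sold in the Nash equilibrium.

Brew's profit: π = (p_{Brew} − 30)(129 − 2p_{Brew} + p_{Aroma}).
∂π/∂p_{Brew} = 189 − 4p_{Brew} + p_{Aroma} = 0 ⇒ p_{Brew} = 47.25 + 0.25p_{Aroma}.
Setting p_{Brew} = p_{Aroma} in the reaction function: p_{Brew} = 47.25 + 0.25p_{Brew}, so p_{Brew} = 47.25 / 0.75 = 63.
q_{Brew} = 129 − 2·63 + 63 = 66.

66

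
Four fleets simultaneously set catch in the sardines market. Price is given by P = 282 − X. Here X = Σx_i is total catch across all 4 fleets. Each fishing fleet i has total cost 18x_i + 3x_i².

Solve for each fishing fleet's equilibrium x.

A representative fishing fleet's profit is π_i = x_i(282 − X) − 18x_i − 3x_i², with X = x_i + Σ_{j≠i} x_j.
First-order condition: 264 − 8x_i − Σ_{j≠i} x_j = 0.
Imposing symmetry (x_j = x for all j) turns Σ_{j≠i} x_j into 3x, so 264 = 11x and x = 24.

24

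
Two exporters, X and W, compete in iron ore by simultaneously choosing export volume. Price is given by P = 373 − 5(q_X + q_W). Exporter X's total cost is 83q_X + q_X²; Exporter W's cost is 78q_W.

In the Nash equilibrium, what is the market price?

Exporter X's profit: π = q_X(373 − 5(q_X + q_W)) − 83q_X − q_X².
∂π/∂q_X = 290 − 12q_X − 5q_W = 0, so q_X = 145/6 − (5/12)q_W.
For W: ∂π/∂q_W = 295 − 10q_W − 5q_X = 0 ⇒ q_W = 29.5 − 0.5q_X.
Plugging q_W into X's best response: q_X = 145/6 − (5/12)(29.5 − 0.5q_X) ⇒ (19/24)q_X = 11.875, so q_X = 15.
Then q_W = 29.5 − 0.5·15 = 22.
Equilibrium price: P = 373 − 5·37 = 188.

188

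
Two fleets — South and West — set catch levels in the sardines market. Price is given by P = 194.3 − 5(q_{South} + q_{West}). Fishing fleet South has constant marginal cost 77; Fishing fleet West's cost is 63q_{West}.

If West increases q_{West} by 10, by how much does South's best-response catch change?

Fishing fleet South's profit: π = q_{South}(194.3 − 5(q_{South} + q_{West})) − 77q_{South}.
∂π/∂q_{South} = 117.3 − 10q_{South} − 5q_{West} = 0, so q_{South} = 11.73 − 0.5q_{West}.
The reaction-function slope is −0.5, so a 10-unit rise in q_{West} moves q_{South} by −0.5 × 10 = −5. South's best response falls — the actions are strategic substitutes.

-5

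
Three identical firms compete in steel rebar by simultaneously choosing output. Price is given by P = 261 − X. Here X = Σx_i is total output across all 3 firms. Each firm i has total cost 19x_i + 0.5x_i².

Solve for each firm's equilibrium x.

48.4

A representative firm's profit is π_i = x_i(261 − X) − 19x_i − 0.5x_i², with X = x_i + Σ_{j≠i} x_j.
First-order condition: 242 − 3x_i − Σ_{j≠i} x_j = 0.
Imposing symmetry (x_j = x for all j) turns Σ_{j≠i} x_j into 2x, so 242 = 5x and x = 48.4.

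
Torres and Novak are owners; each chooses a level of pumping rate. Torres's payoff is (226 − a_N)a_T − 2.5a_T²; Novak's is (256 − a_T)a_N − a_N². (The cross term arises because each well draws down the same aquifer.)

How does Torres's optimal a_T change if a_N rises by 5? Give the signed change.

Expanding Torres's payoff: 226a_T − a_Na_T − 2.5a_T².
∂π/∂a_T = 226 − a_N − 5a_T = 0, so a_T = 45.2 − 0.2a_N.
The reaction-function slope is −0.2, so a 5-unit rise in a_N moves a_T by −0.2 × 5 = −1. Torres's best response falls — the actions are strategic substitutes.

-1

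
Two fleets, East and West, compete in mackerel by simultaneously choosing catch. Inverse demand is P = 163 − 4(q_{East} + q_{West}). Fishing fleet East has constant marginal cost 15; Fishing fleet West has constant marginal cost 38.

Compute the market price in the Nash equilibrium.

Fishing fleet East's profit: π = q_{East}(163 − 4(q_{East} + q_{West})) − 15q_{East}.
∂π/∂q_{East} = 148 − 8q_{East} − 4q_{West} = 0, so q_{East} = 18.5 − 0.5q_{West}.
By the same steps for West: q_{West} = 15.625 − 0.5q_{East}.
Plugging q_{West} into East's best response: q_{East} = 18.5 − 0.5(15.625 − 0.5q_{East}) ⇒ 0.75q_{East} = 10.6875, so q_{East} = 14.25.
Then q_{West} = 15.625 − 0.5·14.25 = 8.5.
Equilibrium price: P = 163 − 4·22.75 = 72.

72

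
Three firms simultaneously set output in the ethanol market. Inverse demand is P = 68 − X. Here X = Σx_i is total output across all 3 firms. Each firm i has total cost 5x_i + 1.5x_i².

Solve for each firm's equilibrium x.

A representative firm's profit is π_i = x_i(68 − X) − 5x_i − 1.5x_i², with X = x_i + Σ_{j≠i} x_j.
First-order condition: 63 − 5x_i − Σ_{j≠i} x_j = 0.
In a symmetric equilibrium every firm chooses the same x, so Σ_{j≠i} x_j = 2x. The condition becomes 63 − 7x = 0, giving x = 63/7 = 9.

9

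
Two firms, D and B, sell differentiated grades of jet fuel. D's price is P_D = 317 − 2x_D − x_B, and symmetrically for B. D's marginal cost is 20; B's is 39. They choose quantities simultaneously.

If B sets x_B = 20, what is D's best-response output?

Firm D's profit: π = x_D(317 − 2x_D − x_B) − 20x_D.
∂π/∂x_D = 297 − 4x_D − x_B = 0 ⇒ x_D = 74.25 − 0.25x_B.
At x_B = 20: x_D = 74.25 − 0.25·20 = 69.25.

69.25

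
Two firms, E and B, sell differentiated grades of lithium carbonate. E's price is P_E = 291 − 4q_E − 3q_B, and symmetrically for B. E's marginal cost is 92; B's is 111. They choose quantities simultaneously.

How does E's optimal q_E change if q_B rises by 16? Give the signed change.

-6

Firm E's profit: π = q_E(291 − 4q_E − 3q_B) − 92q_E.
∂π/∂q_E = 199 − 8q_E − 3q_B = 0 ⇒ q_E = 24.875 − 0.375q_B.
The reaction-function slope is −0.375, so a 16-unit rise in q_B moves q_E by −0.375 × 16 = −6. E's best response falls — the actions are strategic substitutes.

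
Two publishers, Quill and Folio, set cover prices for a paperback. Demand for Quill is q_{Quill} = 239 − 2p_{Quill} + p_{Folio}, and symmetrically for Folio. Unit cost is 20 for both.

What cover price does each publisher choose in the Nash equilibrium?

93

Quill's profit: π = (p_{Quill} − 20)(239 − 2p_{Quill} + p_{Folio}).
∂π/∂p_{Quill} = 279 − 4p_{Quill} + p_{Folio} = 0 ⇒ p_{Quill} = 69.75 + 0.25p_{Folio}.
By symmetry p_{Folio} = p_{Quill}; substituting into the reaction function, 0.75p_{Quill} = 69.75 and p_{Quill} = 93.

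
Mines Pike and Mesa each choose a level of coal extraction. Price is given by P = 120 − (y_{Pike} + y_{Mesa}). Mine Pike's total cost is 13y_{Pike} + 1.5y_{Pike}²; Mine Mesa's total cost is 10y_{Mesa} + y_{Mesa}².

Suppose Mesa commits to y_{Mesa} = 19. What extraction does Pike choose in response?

Mine Pike's profit: π = y_{Pike}(120 − (y_{Pike} + y_{Mesa})) − 13y_{Pike} − 1.5y_{Pike}².
∂π/∂y_{Pike} = 107 − 5y_{Pike} − y_{Mesa} = 0, so y_{Pike} = 21.4 − 0.2y_{Mesa}.
At y_{Mesa} = 19: y_{Pike} = 21.4 − 0.2·19 = 17.6.

17.6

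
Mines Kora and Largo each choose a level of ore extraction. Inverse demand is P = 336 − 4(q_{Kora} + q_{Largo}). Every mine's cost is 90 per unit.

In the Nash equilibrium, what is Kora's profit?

Mine Kora's profit: π = q_{Kora}(336 − 4(q_{Kora} + q_{Largo})) − 90q_{Kora}.
∂π/∂q_{Kora} = 246 − 8q_{Kora} − 4q_{Largo} = 0, so q_{Kora} = 30.75 − 0.5q_{Largo}.
The game is symmetric, so in equilibrium q_{Largo} = q_{Kora}: the reaction function gives 1.5q_{Kora} = 30.75, hence q_{Kora} = 20.5.
Price P = 336 − 4·41 = 172.
Kora's profit: (172 − 90)·20.5 = 1681.

1681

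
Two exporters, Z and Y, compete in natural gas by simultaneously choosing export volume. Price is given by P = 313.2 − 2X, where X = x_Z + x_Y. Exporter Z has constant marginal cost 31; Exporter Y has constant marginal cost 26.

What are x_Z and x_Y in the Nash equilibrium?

46.2, 48.7

Exporter Z's profit: π = x_Z(313.2 − 2(x_Z + x_Y)) − 31x_Z.
∂π/∂x_Z = 282.2 − 4x_Z − 2x_Y = 0, so x_Z = 70.55 − 0.5x_Y.
By the same steps for Y: x_Y = 71.8 − 0.5x_Z.
Solving the two reaction functions simultaneously: (1 − (−0.5)(−0.5))x_Z = 70.55 − 0.5·71.8, so 0.75x_Z = 34.65 and x_Z = 46.2.
Then x_Y = 71.8 − 0.5·46.2 = 48.7.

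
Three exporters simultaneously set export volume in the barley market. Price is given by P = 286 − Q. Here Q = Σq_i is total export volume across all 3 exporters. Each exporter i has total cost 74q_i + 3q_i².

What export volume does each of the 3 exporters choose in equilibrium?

21.2

A representative exporter's profit is π_i = q_i(286 − Q) − 74q_i − 3q_i², with Q = q_i + Σ_{j≠i} q_j.
First-order condition: 212 − 8q_i − Σ_{j≠i} q_j = 0.
Imposing symmetry (q_j = q for all j) turns Σ_{j≠i} q_j into 2q, so 212 = 10q and q = 21.2.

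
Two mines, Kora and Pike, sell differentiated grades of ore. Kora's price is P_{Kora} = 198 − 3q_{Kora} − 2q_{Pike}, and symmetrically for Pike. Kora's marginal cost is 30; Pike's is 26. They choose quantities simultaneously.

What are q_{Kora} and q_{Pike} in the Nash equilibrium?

20.75, 21.75

Mine Kora's profit: π = q_{Kora}(198 − 3q_{Kora} − 2q_{Pike}) − 30q_{Kora}.
∂π/∂q_{Kora} = 168 − 6q_{Kora} − 2q_{Pike} = 0 ⇒ q_{Kora} = 28 − (1/3)q_{Pike}.
Similarly q_{Pike} = 86/3 − (1/3)q_{Kora}.
Plugging q_{Pike} into Kora's best response: q_{Kora} = 28 − (1/3)(86/3 − (1/3)q_{Kora}) ⇒ (8/9)q_{Kora} = 166/9, so q_{Kora} = 20.75.
Then q_{Pike} = 86/3 − (1/3)·20.75 = 21.75.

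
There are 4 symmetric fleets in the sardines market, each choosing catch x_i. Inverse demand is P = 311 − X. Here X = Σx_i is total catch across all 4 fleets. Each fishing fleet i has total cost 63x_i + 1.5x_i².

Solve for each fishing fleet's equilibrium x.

31

A representative fishing fleet's profit is π_i = x_i(311 − X) − 63x_i − 1.5x_i², with X = x_i + Σ_{j≠i} x_j.
First-order condition: 248 − 5x_i − Σ_{j≠i} x_j = 0.
Imposing symmetry (x_j = x for all j) turns Σ_{j≠i} x_j into 3x, so 248 = 8x and x = 31.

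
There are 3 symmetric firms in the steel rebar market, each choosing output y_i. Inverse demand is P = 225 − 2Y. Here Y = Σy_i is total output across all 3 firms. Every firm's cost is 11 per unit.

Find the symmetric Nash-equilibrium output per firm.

26.75

A representative firm's profit is π_i = y_i(225 − 2Y) − 11y_i, with Y = y_i + Σ_{j≠i} y_j.
First-order condition: 214 − 4y_i − 2Σ_{j≠i} y_j = 0.
With identical firms, set every y_j = y: then 214 − 4y − 4y = 0, i.e. y = 214/8 = 26.75.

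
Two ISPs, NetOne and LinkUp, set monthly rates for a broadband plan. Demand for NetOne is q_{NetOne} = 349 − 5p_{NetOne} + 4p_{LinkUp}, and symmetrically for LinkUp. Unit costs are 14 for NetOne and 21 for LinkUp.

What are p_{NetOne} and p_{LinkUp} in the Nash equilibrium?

NetOne's profit: π = (p_{NetOne} − 14)(349 − 5p_{NetOne} + 4p_{LinkUp}).
∂π/∂p_{NetOne} = 419 − 10p_{NetOne} + 4p_{LinkUp} = 0 ⇒ p_{NetOne} = 41.9 + 0.4p_{LinkUp}.
Similarly p_{LinkUp} = 45.4 + 0.4p_{NetOne}.
Plugging p_{LinkUp} into NetOne's best response: p_{NetOne} = 41.9 + 0.4(45.4 + 0.4p_{NetOne}) ⇒ 0.84p_{NetOne} = 60.06, so p_{NetOne} = 71.5.
Then p_{LinkUp} = 45.4 + 0.4·71.5 = 74.

71.5, 74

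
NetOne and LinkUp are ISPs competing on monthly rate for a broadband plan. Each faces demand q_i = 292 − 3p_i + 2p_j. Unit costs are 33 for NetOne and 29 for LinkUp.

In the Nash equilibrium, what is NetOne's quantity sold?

192

NetOne's profit: π = (p_{NetOne} − 33)(292 − 3p_{NetOne} + 2p_{LinkUp}).
∂π/∂p_{NetOne} = 391 − 6p_{NetOne} + 2p_{LinkUp} = 0 ⇒ p_{NetOne} = 391/6 + (1/3)p_{LinkUp}.
Similarly p_{LinkUp} = 379/6 + (1/3)p_{NetOne}.
Solving the two reaction functions simultaneously: (1 − (1/3)(1/3))p_{NetOne} = 391/6 + (1/3)·(379/6), so (8/9)p_{NetOne} = 776/9 and p_{NetOne} = 97.
Then p_{LinkUp} = 379/6 + (1/3)·97 = 95.5.
q_{NetOne} = 292 − 3·97 + 2·95.5 = 192.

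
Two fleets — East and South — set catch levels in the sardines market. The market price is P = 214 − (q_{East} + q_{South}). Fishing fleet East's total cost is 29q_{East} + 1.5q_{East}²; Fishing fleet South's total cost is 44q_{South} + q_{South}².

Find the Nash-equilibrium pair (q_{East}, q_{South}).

Fishing fleet East's profit: π = q_{East}(214 − (q_{East} + q_{South})) − 29q_{East} − 1.5q_{East}².
∂π/∂q_{East} = 185 − 5q_{East} − q_{South} = 0, so q_{East} = 37 − 0.2q_{South}.
For South: ∂π/∂q_{South} = 170 − 4q_{South} − q_{East} = 0 ⇒ q_{South} = 42.5 − 0.25q_{East}.
Solving the two reaction functions simultaneously: (1 − (−0.2)(−0.25))q_{East} = 37 − 0.2·42.5, so 0.95q_{East} = 28.5 and q_{East} = 30.
Then q_{South} = 42.5 − 0.25·30 = 35.

30, 35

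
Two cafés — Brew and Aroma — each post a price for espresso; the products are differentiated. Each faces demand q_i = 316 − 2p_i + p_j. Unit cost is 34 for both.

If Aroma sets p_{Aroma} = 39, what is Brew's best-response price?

105.75

Brew's profit: π = (p_{Brew} − 34)(316 − 2p_{Brew} + p_{Aroma}).
∂π/∂p_{Brew} = 384 − 4p_{Brew} + p_{Aroma} = 0 ⇒ p_{Brew} = 96 + 0.25p_{Aroma}.
At p_{Aroma} = 39: p_{Brew} = 96 + 0.25·39 = 105.75.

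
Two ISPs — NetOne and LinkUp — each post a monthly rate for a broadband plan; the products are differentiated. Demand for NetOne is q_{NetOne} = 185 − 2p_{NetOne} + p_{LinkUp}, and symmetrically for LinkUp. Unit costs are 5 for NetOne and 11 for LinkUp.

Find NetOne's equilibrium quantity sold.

121.6

NetOne's profit: π = (p_{NetOne} − 5)(185 − 2p_{NetOne} + p_{LinkUp}).
∂π/∂p_{NetOne} = 195 − 4p_{NetOne} + p_{LinkUp} = 0 ⇒ p_{NetOne} = 48.75 + 0.25p_{LinkUp}.
Similarly p_{LinkUp} = 51.75 + 0.25p_{NetOne}.
Solving the two reaction functions simultaneously: (1 − (0.25)(0.25))p_{NetOne} = 48.75 + 0.25·51.75, so 0.9375p_{NetOne} = 61.6875 and p_{NetOne} = 65.8.
Then p_{LinkUp} = 51.75 + 0.25·65.8 = 68.2.
q_{NetOne} = 185 − 2·65.8 + 68.2 = 121.6.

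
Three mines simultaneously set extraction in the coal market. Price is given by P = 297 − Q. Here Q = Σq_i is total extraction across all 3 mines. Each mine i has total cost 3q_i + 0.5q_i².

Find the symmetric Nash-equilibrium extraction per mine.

A representative mine's profit is π_i = q_i(297 − Q) − 3q_i − 0.5q_i², with Q = q_i + Σ_{j≠i} q_j.
First-order condition: 294 − 3q_i − Σ_{j≠i} q_j = 0.
With identical mines, set every q_j = q: then 294 − 3q − 2q = 0, i.e. q = 294/5 = 58.8.

58.8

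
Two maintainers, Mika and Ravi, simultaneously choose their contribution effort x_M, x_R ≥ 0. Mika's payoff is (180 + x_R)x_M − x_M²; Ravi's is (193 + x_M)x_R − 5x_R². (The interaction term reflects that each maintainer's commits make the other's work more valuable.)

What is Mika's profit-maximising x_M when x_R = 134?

157

Expanding Mika's payoff: 180x_M + x_Rx_M − x_M².
∂π/∂x_M = 180 + x_R − 2x_M = 0, so x_M = 90 + 0.5x_R.
At x_R = 134: x_M = 90 + 0.5·134 = 157.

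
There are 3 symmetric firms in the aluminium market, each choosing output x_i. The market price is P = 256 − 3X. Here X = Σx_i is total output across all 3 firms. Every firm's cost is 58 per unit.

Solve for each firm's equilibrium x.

A representative firm's profit is π_i = x_i(256 − 3X) − 58x_i, with X = x_i + Σ_{j≠i} x_j.
First-order condition: 198 − 6x_i − 3Σ_{j≠i} x_j = 0.
With identical firms, set every x_j = x: then 198 − 6x − 6x = 0, i.e. x = 198/12 = 16.5.

16.5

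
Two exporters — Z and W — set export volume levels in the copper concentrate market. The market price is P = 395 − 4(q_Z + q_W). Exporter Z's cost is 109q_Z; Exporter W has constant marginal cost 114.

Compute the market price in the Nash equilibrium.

Exporter Z's profit: π = q_Z(395 − 4(q_Z + q_W)) − 109q_Z.
∂π/∂q_Z = 286 − 8q_Z − 4q_W = 0, so q_Z = 35.75 − 0.5q_W.
By the same steps for W: q_W = 35.125 − 0.5q_Z.
Plugging q_W into Z's best response: q_Z = 35.75 − 0.5(35.125 − 0.5q_Z) ⇒ 0.75q_Z = 18.1875, so q_Z = 24.25.
Then q_W = 35.125 − 0.5·24.25 = 23.
Equilibrium price: P = 395 − 4·47.25 = 206.

206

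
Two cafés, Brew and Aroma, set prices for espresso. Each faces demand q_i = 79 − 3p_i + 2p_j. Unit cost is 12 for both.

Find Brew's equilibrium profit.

Brew's profit: π = (p_{Brew} − 12)(79 − 3p_{Brew} + 2p_{Aroma}).
∂π/∂p_{Brew} = 115 − 6p_{Brew} + 2p_{Aroma} = 0 ⇒ p_{Brew} = 115/6 + (1/3)p_{Aroma}.
Setting p_{Brew} = p_{Aroma} in the reaction function: p_{Brew} = 115/6 + (1/3)p_{Brew}, so p_{Brew} = (115/6) / (2/3) = 28.75.
q_{Brew} = 79 − 3·28.75 + 2·28.75 = 50.25.
Profit = (28.75 − 12)·50.25 = 841.6875.

841.6875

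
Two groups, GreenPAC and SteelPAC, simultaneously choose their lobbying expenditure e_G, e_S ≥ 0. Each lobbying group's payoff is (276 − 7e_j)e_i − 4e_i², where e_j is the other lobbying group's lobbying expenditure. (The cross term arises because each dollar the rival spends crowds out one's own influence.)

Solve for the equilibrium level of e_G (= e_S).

18.4

GreenPAC's payoff is (276 − 7e_S)e_G − 4e_G².
∂π/∂e_G = 276 − 7e_S − 8e_G = 0, so e_G = 34.5 − 0.875e_S.
By symmetry e_S = e_G; substituting into the reaction function, 1.875e_G = 34.5 and e_G = 18.4.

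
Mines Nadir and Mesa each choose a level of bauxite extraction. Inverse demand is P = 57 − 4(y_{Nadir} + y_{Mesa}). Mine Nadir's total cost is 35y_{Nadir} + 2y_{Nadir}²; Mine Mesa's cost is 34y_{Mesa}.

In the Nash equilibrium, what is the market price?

43.4

Mine Nadir's profit: π = y_{Nadir}(57 − 4(y_{Nadir} + y_{Mesa})) − 35y_{Nadir} − 2y_{Nadir}².
∂π/∂y_{Nadir} = 22 − 12y_{Nadir} − 4y_{Mesa} = 0, so y_{Nadir} = 11/6 − (1/3)y_{Mesa}.
For Mesa: ∂π/∂y_{Mesa} = 23 − 8y_{Mesa} − 4y_{Nadir} = 0 ⇒ y_{Mesa} = 2.875 − 0.5y_{Nadir}.
Solving the two reaction functions simultaneously: (1 − (−1/3)(−0.5))y_{Nadir} = 11/6 − (1/3)·2.875, so (5/6)y_{Nadir} = 0.875 and y_{Nadir} = 1.05.
Then y_{Mesa} = 2.875 − 0.5·1.05 = 2.35.
Equilibrium price: P = 57 − 4·3.4 = 43.4.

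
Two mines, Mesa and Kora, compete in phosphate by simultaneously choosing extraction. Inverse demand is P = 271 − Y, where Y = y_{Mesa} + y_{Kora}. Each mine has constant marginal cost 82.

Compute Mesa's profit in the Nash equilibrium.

Mine Mesa's profit: π = y_{Mesa}(271 − (y_{Mesa} + y_{Kora})) − 82y_{Mesa}.
∂π/∂y_{Mesa} = 189 − 2y_{Mesa} − y_{Kora} = 0, so y_{Mesa} = 94.5 − 0.5y_{Kora}.
The game is symmetric, so in equilibrium y_{Kora} = y_{Mesa}: the reaction function gives 1.5y_{Mesa} = 94.5, hence y_{Mesa} = 63.
Price P = 271 − 126 = 145.
Mesa's profit: (145 − 82)·63 = 3969.

3969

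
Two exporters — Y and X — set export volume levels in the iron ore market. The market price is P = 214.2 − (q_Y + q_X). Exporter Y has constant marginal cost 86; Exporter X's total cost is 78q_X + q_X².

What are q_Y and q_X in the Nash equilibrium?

Exporter Y's profit: π = q_Y(214.2 − (q_Y + q_X)) − 86q_Y.
∂π/∂q_Y = 128.2 − 2q_Y − q_X = 0, so q_Y = 64.1 − 0.5q_X.
For X: ∂π/∂q_X = 136.2 − 4q_X − q_Y = 0 ⇒ q_X = 34.05 − 0.25q_Y.
Plugging q_X into Y's best response: q_Y = 64.1 − 0.5(34.05 − 0.25q_Y) ⇒ 0.875q_Y = 47.075, so q_Y = 53.8.
Then q_X = 34.05 − 0.25·53.8 = 20.6.

53.8, 20.6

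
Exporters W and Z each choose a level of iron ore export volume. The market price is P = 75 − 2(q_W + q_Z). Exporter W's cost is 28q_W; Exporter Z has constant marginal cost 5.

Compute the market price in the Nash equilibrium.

36

Exporter W's profit: π = q_W(75 − 2(q_W + q_Z)) − 28q_W.
∂π/∂q_W = 47 − 4q_W − 2q_Z = 0, so q_W = 11.75 − 0.5q_Z.
By the same steps for Z: q_Z = 17.5 − 0.5q_W.
Substituting the second reaction function into the first: q_W = 11.75 − 0.5(17.5 − 0.5q_W), which gives 0.75q_W = 3 ⇒ q_W = 4.
Then q_Z = 17.5 − 0.5·4 = 15.5.
Equilibrium price: P = 75 − 2·19.5 = 36.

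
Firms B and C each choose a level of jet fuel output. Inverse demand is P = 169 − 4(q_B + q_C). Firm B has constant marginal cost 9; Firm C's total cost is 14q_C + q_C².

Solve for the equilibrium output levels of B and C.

Firm B's profit: π = q_B(169 − 4(q_B + q_C)) − 9q_B.
∂π/∂q_B = 160 − 8q_B − 4q_C = 0, so q_B = 20 − 0.5q_C.
For C: ∂π/∂q_C = 155 − 10q_C − 4q_B = 0 ⇒ q_C = 15.5 − 0.4q_B.
Plugging q_C into B's best response: q_B = 20 − 0.5(15.5 − 0.4q_B) ⇒ 0.8q_B = 12.25, so q_B = 15.3125.
Then q_C = 15.5 − 0.4·15.3125 = 9.375.

15.3125, 9.375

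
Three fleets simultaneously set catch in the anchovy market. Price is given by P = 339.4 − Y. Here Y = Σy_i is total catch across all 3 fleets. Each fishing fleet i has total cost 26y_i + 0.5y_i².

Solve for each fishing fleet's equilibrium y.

A representative fishing fleet's profit is π_i = y_i(339.4 − Y) − 26y_i − 0.5y_i², with Y = y_i + Σ_{j≠i} y_j.
First-order condition: 313.4 − 3y_i − Σ_{j≠i} y_j = 0.
Imposing symmetry (y_j = y for all j) turns Σ_{j≠i} y_j into 2y, so 313.4 = 5y and y = 62.68.

62.68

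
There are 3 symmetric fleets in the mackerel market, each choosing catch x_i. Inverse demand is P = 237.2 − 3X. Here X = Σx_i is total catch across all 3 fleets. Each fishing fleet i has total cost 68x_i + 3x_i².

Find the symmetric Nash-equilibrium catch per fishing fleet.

A representative fishing fleet's profit is π_i = x_i(237.2 − 3X) − 68x_i − 3x_i², with X = x_i + Σ_{j≠i} x_j.
First-order condition: 169.2 − 12x_i − 3Σ_{j≠i} x_j = 0.
With identical fishing fleets, set every x_j = x: then 169.2 − 12x − 6x = 0, i.e. x = 169.2/18 = 9.4.

9.4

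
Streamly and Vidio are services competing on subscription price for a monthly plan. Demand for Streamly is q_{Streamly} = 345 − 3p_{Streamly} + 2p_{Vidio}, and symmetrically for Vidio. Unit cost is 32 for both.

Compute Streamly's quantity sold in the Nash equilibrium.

234.75

Streamly's profit: π = (p_{Streamly} − 32)(345 − 3p_{Streamly} + 2p_{Vidio}).
∂π/∂p_{Streamly} = 441 − 6p_{Streamly} + 2p_{Vidio} = 0 ⇒ p_{Streamly} = 73.5 + (1/3)p_{Vidio}.
By symmetry p_{Vidio} = p_{Streamly}; substituting into the reaction function, (2/3)p_{Streamly} = 73.5 and p_{Streamly} = 110.25.
q_{Streamly} = 345 − 3·110.25 + 2·110.25 = 234.75.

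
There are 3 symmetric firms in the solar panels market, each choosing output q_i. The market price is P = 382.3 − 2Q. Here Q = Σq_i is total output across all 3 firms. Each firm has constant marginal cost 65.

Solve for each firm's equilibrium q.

39.6625

A representative firm's profit is π_i = q_i(382.3 − 2Q) − 65q_i, with Q = q_i + Σ_{j≠i} q_j.
First-order condition: 317.3 − 4q_i − 2Σ_{j≠i} q_j = 0.
With identical firms, set every q_j = q: then 317.3 − 4q − 4q = 0, i.e. q = 317.3/8 = 39.6625.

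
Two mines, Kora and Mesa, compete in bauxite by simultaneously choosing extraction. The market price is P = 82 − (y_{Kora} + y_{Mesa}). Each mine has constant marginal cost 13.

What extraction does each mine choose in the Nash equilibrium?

23

Mine Kora's profit: π = y_{Kora}(82 − (y_{Kora} + y_{Mesa})) − 13y_{Kora}.
∂π/∂y_{Kora} = 69 − 2y_{Kora} − y_{Mesa} = 0, so y_{Kora} = 34.5 − 0.5y_{Mesa}.
By symmetry y_{Mesa} = y_{Kora}; substituting into the reaction function, 1.5y_{Kora} = 34.5 and y_{Kora} = 23.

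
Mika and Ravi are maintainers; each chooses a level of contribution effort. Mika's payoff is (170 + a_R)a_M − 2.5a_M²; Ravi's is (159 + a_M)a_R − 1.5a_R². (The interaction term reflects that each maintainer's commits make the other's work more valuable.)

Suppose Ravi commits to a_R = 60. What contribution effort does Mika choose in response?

46

Expanding Mika's payoff: 170a_M + a_Ra_M − 2.5a_M².
∂π/∂a_M = 170 + a_R − 5a_M = 0, so a_M = 34 + 0.2a_R.
At a_R = 60: a_M = 34 + 0.2·60 = 46.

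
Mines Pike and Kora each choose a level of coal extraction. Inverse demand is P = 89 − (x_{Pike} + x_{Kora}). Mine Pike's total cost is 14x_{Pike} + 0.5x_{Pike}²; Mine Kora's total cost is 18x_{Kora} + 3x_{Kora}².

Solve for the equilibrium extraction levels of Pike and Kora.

Mine Pike's profit: π = x_{Pike}(89 − (x_{Pike} + x_{Kora})) − 14x_{Pike} − 0.5x_{Pike}².
∂π/∂x_{Pike} = 75 − 3x_{Pike} − x_{Kora} = 0, so x_{Pike} = 25 − (1/3)x_{Kora}.
For Kora: ∂π/∂x_{Kora} = 71 − 8x_{Kora} − x_{Pike} = 0 ⇒ x_{Kora} = 8.875 − 0.125x_{Pike}.
Substituting the second reaction function into the first: x_{Pike} = 25 − (1/3)(8.875 − 0.125x_{Pike}), which gives (23/24)x_{Pike} = 529/24 ⇒ x_{Pike} = 23.
Then x_{Kora} = 8.875 − 0.125·23 = 6.

23, 6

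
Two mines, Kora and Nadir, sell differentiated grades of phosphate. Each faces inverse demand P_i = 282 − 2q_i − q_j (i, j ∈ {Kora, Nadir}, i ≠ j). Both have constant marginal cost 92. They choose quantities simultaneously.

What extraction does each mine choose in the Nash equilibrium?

38

Mine Kora's profit: π = q_{Kora}(282 − 2q_{Kora} − q_{Nadir}) − 92q_{Kora}.
∂π/∂q_{Kora} = 190 − 4q_{Kora} − q_{Nadir} = 0 ⇒ q_{Kora} = 47.5 − 0.25q_{Nadir}.
Setting q_{Kora} = q_{Nadir} in the reaction function: q_{Kora} = 47.5 − 0.25q_{Kora}, so q_{Kora} = 47.5 / 1.25 = 38.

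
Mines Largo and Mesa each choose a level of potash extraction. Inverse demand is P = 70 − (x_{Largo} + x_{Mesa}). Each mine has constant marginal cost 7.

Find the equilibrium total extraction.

42

Mine Largo's profit: π = x_{Largo}(70 − (x_{Largo} + x_{Mesa})) − 7x_{Largo}.
∂π/∂x_{Largo} = 63 − 2x_{Largo} − x_{Mesa} = 0, so x_{Largo} = 31.5 − 0.5x_{Mesa}.
By symmetry x_{Mesa} = x_{Largo}; substituting into the reaction function, 1.5x_{Largo} = 31.5 and x_{Largo} = 21.
Total extraction: 21 + 21 = 42.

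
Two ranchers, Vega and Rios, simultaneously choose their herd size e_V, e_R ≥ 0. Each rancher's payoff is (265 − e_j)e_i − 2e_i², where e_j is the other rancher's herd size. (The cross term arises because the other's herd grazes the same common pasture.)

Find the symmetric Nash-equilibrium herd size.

Vega's payoff is (265 − e_R)e_V − 2e_V².
∂π/∂e_V = 265 − e_R − 4e_V = 0, so e_V = 66.25 − 0.25e_R.
The game is symmetric, so in equilibrium e_R = e_V: the reaction function gives 1.25e_V = 66.25, hence e_V = 53.

53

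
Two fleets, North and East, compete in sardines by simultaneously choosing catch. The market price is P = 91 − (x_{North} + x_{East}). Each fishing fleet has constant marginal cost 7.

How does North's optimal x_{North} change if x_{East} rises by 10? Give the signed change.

-5

Fishing fleet North's profit: π = x_{North}(91 − (x_{North} + x_{East})) − 7x_{North}.
∂π/∂x_{North} = 84 − 2x_{North} − x_{East} = 0, so x_{North} = 42 − 0.5x_{East}.
The reaction-function slope is −0.5, so a 10-unit rise in x_{East} moves x_{North} by −0.5 × 10 = −5. North's best response falls — the actions are strategic substitutes.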